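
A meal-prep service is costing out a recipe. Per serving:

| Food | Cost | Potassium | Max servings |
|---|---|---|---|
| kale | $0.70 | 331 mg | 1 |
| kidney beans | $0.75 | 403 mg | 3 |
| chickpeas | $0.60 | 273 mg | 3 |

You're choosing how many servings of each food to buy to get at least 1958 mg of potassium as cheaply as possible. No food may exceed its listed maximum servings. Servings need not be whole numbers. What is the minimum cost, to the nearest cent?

Cost per mg of potassium: kidney beans $0.0019, kale $0.0021, chickpeas $0.0022.
Take 3 servings of kidney beans: +1209.0 mg potassium for $2.25 (total $2.25, still need 749.0 mg).
Take 1 serving of kale: +331.0 mg potassium for $0.70 (total $2.95, still need 418.0 mg).
Take 1.531 servings of chickpeas: +418.0 mg potassium for $0.92 (total $3.87, still need 0.0 mg).
Filling from the cheapest source first is optimal under one linear minimum: $3.87.

$3.87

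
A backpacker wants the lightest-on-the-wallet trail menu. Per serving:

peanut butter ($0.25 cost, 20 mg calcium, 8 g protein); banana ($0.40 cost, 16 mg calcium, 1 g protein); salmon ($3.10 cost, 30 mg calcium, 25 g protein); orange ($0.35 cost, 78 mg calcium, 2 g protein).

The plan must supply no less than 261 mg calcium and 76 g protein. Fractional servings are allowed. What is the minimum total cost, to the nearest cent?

Two binding constraints pin down two serving amounts, so the optimal mix uses at most two foods. The candidates are each food alone (scaled to the tighter of calcium/protein) and each pair with both constraints tight.
peanut butter only: max(261/20, 76/8) = 13.05 servings → $3.26.
banana only: max(261/16, 76/1) = 76 servings → $30.40.
salmon only: max(261/30, 76/25) = 8.7 servings → $26.97.
orange only: max(261/78, 76/2) = 38 servings → $13.30.
peanut butter + banana with both tight: 8.843 servings and 5.259 servings → $4.31.
peanut butter + salmon: intersection lies outside the first quadrant.
peanut butter + orange with both tight: 9.257 servings and 0.9726 servings → $2.65.
banana + salmon with both tight: 11.47 servings and 2.581 servings → $12.59.
banana + orange: the both-tight solution has a negative serving — not a feasible corner.
salmon + orange with both tight: 2.86 servings and 2.246 servings → $9.65.
The minimum over all feasible corners is $2.65.

$2.65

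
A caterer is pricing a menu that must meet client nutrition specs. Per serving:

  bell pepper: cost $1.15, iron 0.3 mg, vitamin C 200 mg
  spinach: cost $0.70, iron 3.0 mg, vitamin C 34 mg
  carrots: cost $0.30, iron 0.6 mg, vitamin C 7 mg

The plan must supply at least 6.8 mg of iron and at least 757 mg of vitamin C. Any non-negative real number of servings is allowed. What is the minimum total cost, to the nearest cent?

A basic optimal solution has at most two foods positive. Try each food alone and each pair with both targets met exactly.
bell pepper only: max(6.8/0.3, 757/200) = 22.67 servings → $26.07.
spinach only: max(6.8/3.0, 757/34) = 22.26 servings → $15.59.
carrots only: max(6.8/0.6, 757/7) = 108.1 servings → $32.44.
bell pepper + spinach with both tight: 3.458 servings and 1.921 servings → $5.32.
bell pepper + carrots with both tight: 3.449 servings and 9.609 servings → $6.85.
spinach + carrots: the both-tight solution has a negative serving — not a feasible corner.
So the least-cost plan costs $5.32.

$5.32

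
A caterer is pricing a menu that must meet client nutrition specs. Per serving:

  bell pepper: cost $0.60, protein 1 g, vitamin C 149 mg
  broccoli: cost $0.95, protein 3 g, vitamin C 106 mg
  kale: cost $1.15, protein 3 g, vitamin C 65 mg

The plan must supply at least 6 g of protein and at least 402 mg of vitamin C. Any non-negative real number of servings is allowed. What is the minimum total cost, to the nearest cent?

Two binding constraints pin down two serving amounts, so the optimal mix uses at most two foods. The candidates are each food alone (scaled to the tighter of protein/vitamin C) and each pair with both constraints tight.
bell pepper only: max(6/1, 402/149) = 6 servings → $3.60.
broccoli only: max(6/3, 402/106) = 3.792 servings → $3.60.
kale only: max(6/3, 402/65) = 6.185 servings → $7.11.
bell pepper + broccoli with both tight: 1.672 servings and 1.443 servings → $2.37.
bell pepper + kale with both tight: 2.136 servings and 1.288 servings → $2.76.
broccoli + kale: intersection lies outside the first quadrant.
The minimum over all feasible corners is $2.37.

$2.37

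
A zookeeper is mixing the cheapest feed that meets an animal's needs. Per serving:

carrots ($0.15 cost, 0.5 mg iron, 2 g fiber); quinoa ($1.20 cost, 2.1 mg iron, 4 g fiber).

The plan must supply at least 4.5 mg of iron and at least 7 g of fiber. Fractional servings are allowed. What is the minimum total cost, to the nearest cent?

$1.35

At the optimum either one food covers both requirements or two foods hit both targets exactly; no other combination can be cheaper.
carrots only: max(4.5/0.5, 7/2) = 9 servings → $1.35.
quinoa only: max(4.5/2.1, 7/4) = 2.143 servings → $2.57.
carrots + quinoa: the both-tight solution has a negative serving — not a feasible corner.
Cheapest feasible corner: $1.35.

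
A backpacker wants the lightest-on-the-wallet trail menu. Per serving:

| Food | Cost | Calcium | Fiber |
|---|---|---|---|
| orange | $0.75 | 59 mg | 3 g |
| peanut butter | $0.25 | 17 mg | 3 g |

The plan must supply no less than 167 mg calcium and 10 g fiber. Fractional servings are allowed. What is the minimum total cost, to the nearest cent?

$2.15

Compare the cost at each extreme point of the feasible region.
orange only: max(167/59, 10/3) = 3.333 servings → $2.50.
peanut butter only: max(167/17, 10/3) = 9.824 servings → $2.46.
orange + peanut butter with both tight: 2.627 servings and 0.7063 servings → $2.15.
So the least-cost plan costs $2.15.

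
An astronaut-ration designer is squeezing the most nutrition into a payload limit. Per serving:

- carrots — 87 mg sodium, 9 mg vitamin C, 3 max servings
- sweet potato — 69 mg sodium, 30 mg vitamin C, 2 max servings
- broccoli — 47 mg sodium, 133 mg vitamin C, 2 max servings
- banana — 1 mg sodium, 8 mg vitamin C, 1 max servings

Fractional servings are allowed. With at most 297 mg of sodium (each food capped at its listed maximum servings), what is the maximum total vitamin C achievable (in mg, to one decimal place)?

340.6 mg

Vitamin C per mg sodium: banana 8, broccoli 2.83, sweet potato 0.4348, carrots 0.1034.
Take 1 serving of banana: uses 1 mg sodium, +8.0 mg vitamin C (running total 8.0 mg).
Take 2 servings of broccoli: uses 94 mg sodium, +266.0 mg vitamin C (running total 274.0 mg).
Take 2 servings of sweet potato: uses 138 mg sodium, +60.0 mg vitamin C (running total 334.0 mg).
Take 0.7356 servings of carrots: uses 64 mg sodium, +6.6 mg vitamin C (running total 340.6 mg).
Greedy by best ratio exhausts the sodium allowance optimally: 340.6 mg.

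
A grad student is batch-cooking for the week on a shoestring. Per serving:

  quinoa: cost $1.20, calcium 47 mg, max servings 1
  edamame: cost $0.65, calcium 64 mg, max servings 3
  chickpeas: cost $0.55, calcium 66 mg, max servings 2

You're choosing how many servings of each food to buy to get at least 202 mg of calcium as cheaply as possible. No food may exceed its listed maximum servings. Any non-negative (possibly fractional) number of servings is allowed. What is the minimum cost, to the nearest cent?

$1.81

Cost per mg of calcium: chickpeas $0.0083, edamame $0.0102, quinoa $0.0255.
Take 2 servings of chickpeas: +132.0 mg calcium for $1.10 (total $1.10, still need 70.0 mg).
Take 1.094 servings of edamame: +70.0 mg calcium for $0.71 (total $1.81, still need 0.0 mg).
Filling from the cheapest source first is optimal under one linear minimum: $1.81.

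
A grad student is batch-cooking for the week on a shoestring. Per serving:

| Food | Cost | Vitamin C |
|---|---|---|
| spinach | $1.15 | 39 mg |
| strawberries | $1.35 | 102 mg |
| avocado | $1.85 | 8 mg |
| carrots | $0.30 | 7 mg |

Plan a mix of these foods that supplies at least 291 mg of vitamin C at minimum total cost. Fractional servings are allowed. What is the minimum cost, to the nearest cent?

$3.85

Cost per mg of vitamin C: strawberries $0.0132, spinach $0.0295, carrots $0.0429, avocado $0.2313.
With no serving limits, use only strawberries: 291 mg / 102 mg = 2.853 servings × $1.35 = $3.85.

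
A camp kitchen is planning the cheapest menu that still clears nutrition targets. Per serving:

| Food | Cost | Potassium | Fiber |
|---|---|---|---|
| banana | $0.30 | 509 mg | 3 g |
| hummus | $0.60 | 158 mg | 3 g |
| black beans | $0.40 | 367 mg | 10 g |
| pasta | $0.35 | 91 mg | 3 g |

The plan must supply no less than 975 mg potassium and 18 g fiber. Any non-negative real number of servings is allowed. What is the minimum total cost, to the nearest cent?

The cheapest plan sits at a corner of the feasible region — with two constraints it uses at most two foods.
banana only: max(975/509, 18/3) = 6 servings → $1.80.
hummus only: max(975/158, 18/3) = 6.171 servings → $3.70.
black beans only: max(975/367, 18/10) = 2.657 servings → $1.06.
pasta only: max(975/91, 18/3) = 10.71 servings → $3.75.
banana + hummus with both tight: 0.07692 servings and 5.923 servings → $3.58.
banana + black beans with both tight: 0.7882 servings and 1.564 servings → $0.86.
banana + pasta with both tight: 1.026 servings and 4.974 servings → $2.05.
hummus + black beans: the both-tight solution has a negative serving — not a feasible corner.
hummus + pasta with both targets exact would need a negative amount; discard.
black beans + pasta: the both-tight solution has a negative serving — not a feasible corner.
Cheapest feasible corner: $0.86.

$0.86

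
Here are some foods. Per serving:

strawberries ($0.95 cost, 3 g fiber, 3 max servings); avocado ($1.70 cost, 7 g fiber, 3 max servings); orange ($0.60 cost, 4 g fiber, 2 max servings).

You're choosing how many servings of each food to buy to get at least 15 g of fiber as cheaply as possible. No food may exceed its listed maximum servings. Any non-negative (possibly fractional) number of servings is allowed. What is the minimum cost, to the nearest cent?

$2.90

Cost per g of fiber: orange $0.1500, avocado $0.2429, strawberries $0.3167.
Take 2 servings of orange: +8.0 g fiber for $1.20 (total $1.20, still need 7.0 g).
Take 1 serving of avocado: +7.0 g fiber for $1.70 (total $2.90, still need 0.0 g).
Filling from the cheapest source first is optimal under one linear minimum: $2.90.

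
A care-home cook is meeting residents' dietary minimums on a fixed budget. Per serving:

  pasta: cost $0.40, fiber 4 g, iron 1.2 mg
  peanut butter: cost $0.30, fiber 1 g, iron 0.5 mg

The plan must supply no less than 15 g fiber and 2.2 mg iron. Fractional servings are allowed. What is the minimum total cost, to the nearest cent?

$1.50

Two binding constraints pin down two serving amounts, so the optimal mix uses at most two foods. The candidates are each food alone (scaled to the tighter of fiber/iron) and each pair with both constraints tight.
pasta only: max(15/4, 2.2/1.2) = 3.75 servings → $1.50.
peanut butter only: max(15/1, 2.2/0.5) = 15 servings → $4.50.
pasta + peanut butter: intersection lies outside the first quadrant.
The minimum over all feasible corners is $1.50.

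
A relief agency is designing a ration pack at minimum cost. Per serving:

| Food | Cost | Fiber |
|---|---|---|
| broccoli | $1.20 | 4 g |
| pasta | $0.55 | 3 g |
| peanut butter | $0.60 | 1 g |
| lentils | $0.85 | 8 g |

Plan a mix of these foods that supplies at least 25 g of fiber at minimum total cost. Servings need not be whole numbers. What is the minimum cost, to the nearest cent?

$2.66

Cost per g of fiber: lentils $0.1062, pasta $0.1833, broccoli $0.3000, peanut butter $0.6000.
With no serving limits, use only lentils: 25 g / 8 g = 3.125 servings × $0.85 = $2.66.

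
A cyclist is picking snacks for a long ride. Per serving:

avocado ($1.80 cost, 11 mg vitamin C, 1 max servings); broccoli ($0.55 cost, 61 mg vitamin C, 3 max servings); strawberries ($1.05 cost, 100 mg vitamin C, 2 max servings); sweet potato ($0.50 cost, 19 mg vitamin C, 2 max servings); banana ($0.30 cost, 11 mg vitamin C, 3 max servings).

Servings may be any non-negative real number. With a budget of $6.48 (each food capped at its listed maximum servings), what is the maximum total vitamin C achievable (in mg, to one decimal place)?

Vitamin C per dollar: broccoli 110.9, strawberries 95.24, sweet potato 38, banana 36.67, avocado 6.111.
Take 3 servings of broccoli: spends $1.65, +183.0 mg vitamin C (running total 183.0 mg).
Take 2 servings of strawberries: spends $2.10, +200.0 mg vitamin C (running total 383.0 mg).
Take 2 servings of sweet potato: spends $1.00, +38.0 mg vitamin C (running total 421.0 mg).
Take 3 servings of banana: spends $0.90, +33.0 mg vitamin C (running total 454.0 mg).
Take 0.4611 servings of avocado: spends $0.83, +5.1 mg vitamin C (running total 459.1 mg).
Filling greedily by vitamin C-per-dollar is optimal for one linear limit, giving 459.1 mg.

459.1 mg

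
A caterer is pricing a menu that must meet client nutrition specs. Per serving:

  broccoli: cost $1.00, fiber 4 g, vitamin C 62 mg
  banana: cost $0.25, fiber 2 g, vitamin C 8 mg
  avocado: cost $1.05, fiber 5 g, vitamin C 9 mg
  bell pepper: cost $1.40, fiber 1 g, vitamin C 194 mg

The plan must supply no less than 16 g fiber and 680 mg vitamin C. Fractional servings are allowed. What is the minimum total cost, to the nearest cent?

$6.13

broccoli only: max(16/4, 680/62) = 10.97 servings → $10.97.
banana only: max(16/2, 680/8) = 85 servings → $21.25.
avocado only: max(16/5, 680/9) = 75.56 servings → $79.33.
bell pepper only: max(16/1, 680/194) = 16 servings → $22.40.
broccoli + banana: the both-tight solution has a negative serving — not a feasible corner.
broccoli + avocado with both targets exact would need a negative amount; discard.
broccoli + bell pepper with both tight: 3.395 servings and 2.42 servings → $6.78.
banana + avocado: the both-tight solution has a negative serving — not a feasible corner.
banana + bell pepper with both tight: 6.379 servings and 3.242 servings → $6.13.
avocado + bell pepper with both tight: 2.522 servings and 3.388 servings → $7.39.
The minimum over all feasible corners is $6.13.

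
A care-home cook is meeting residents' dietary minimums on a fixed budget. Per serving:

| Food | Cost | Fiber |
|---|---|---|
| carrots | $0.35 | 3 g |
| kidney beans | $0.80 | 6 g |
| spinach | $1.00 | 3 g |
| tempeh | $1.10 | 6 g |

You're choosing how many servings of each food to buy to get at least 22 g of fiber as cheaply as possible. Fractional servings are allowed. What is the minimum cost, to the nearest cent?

$2.57

Cost per g of fiber: carrots $0.1167, kidney beans $0.1333, tempeh $0.1833, spinach $0.3333.
With no serving limits, use only carrots: 22 g / 3 g = 7.333 servings × $0.35 = $2.57.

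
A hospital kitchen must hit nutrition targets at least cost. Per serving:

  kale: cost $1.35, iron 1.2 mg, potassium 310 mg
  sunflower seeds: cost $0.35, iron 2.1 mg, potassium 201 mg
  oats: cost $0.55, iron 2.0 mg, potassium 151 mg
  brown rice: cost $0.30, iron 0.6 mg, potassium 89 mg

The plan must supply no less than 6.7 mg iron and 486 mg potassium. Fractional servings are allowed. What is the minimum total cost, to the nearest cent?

$1.12

Compare the cost at each extreme point of the feasible region.
kale only: max(6.7/1.2, 486/310) = 5.583 servings → $7.54.
sunflower seeds only: max(6.7/2.1, 486/201) = 3.19 servings → $1.12.
oats only: max(6.7/2.0, 486/151) = 3.35 servings → $1.84.
brown rice only: max(6.7/0.6, 486/89) = 11.17 servings → $3.35.
kale + sunflower seeds: intersection lies outside the first quadrant.
kale + oats: intersection lies outside the first quadrant.
kale + brown rice with both targets exact would need a negative amount; discard.
sunflower seeds + oats: intersection lies outside the first quadrant.
sunflower seeds + brown rice: intersection lies outside the first quadrant.
oats + brown rice with both targets exact would need a negative amount; discard.
So the least-cost plan costs $1.12.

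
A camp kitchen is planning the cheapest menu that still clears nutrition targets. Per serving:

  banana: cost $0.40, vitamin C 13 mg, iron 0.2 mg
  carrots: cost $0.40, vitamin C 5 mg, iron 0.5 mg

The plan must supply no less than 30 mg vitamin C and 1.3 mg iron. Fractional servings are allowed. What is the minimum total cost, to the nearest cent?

$1.41

Two binding constraints pin down two serving amounts, so the optimal mix uses at most two foods. The candidates are each food alone (scaled to the tighter of vitamin C/iron) and each pair with both constraints tight.
banana only: max(30/13, 1.3/0.2) = 6.5 servings → $2.60.
carrots only: max(30/5, 1.3/0.5) = 6 servings → $2.40.
banana + carrots with both tight: 1.545 servings and 1.982 servings → $1.41.
So the least-cost plan costs $1.41.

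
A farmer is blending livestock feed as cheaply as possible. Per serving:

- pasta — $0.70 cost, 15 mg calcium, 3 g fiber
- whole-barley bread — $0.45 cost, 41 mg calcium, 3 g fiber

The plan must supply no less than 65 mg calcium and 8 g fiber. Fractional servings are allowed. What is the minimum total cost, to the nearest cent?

An LP optimum is at a vertex; with two nutrient constraints at most two foods are used. Check each candidate.
pasta only: max(65/15, 8/3) = 4.333 servings → $3.03.
whole-barley bread only: max(65/41, 8/3) = 2.667 servings → $1.20.
pasta + whole-barley bread with both tight: 1.705 servings and 0.9615 servings → $1.63.
The minimum over all feasible corners is $1.20.

$1.20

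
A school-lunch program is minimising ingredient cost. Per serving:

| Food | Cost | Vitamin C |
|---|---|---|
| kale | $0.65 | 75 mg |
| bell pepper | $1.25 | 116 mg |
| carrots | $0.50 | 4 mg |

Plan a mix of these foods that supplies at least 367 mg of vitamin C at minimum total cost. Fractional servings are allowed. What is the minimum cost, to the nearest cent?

$3.18

Cost per mg of vitamin C: kale $0.0087, bell pepper $0.0108, carrots $0.1250.
With no serving limits, use only kale: 367 mg / 75 mg = 4.893 servings × $0.65 = $3.18.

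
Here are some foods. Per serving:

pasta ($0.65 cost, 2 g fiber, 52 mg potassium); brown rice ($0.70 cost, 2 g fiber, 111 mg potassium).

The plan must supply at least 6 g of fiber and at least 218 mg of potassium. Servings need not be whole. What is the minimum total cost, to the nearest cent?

$2.00

Two binding constraints pin down two serving amounts, so the optimal mix uses at most two foods. The candidates are each food alone (scaled to the tighter of fiber/potassium) and each pair with both constraints tight.
pasta only: max(6/2, 218/52) = 4.192 servings → $2.73.
brown rice only: max(6/2, 218/111) = 3 servings → $2.10.
pasta + brown rice with both tight: 1.949 servings and 1.051 servings → $2.00.
So the least-cost plan costs $2.00.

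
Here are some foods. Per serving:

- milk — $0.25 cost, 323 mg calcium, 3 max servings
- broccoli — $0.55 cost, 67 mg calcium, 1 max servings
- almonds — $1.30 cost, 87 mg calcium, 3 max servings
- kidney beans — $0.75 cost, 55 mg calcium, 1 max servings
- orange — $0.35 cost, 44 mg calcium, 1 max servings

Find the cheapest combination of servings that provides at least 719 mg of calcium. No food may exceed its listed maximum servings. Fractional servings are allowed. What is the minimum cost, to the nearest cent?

Cost per mg of calcium: milk $0.0008, orange $0.0080, broccoli $0.0082, kidney beans $0.0136, almonds $0.0149.
Take 2.226 servings of milk: +719.0 mg calcium for $0.56 (total $0.56, still need 0.0 mg).
Greedy by cheapest-per-mg is optimal for a single linear constraint, so the minimum cost is $0.56.

$0.56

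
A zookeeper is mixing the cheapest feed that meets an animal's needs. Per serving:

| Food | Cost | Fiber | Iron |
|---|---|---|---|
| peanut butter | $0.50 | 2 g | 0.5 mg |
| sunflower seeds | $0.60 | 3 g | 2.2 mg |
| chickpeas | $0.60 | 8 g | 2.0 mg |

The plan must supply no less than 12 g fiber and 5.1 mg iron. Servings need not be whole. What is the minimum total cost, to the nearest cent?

$1.44

Two binding constraints pin down two serving amounts, so the optimal mix uses at most two foods. The candidates are each food alone (scaled to the tighter of fiber/iron) and each pair with both constraints tight.
peanut butter only: max(12/2, 5.1/0.5) = 10.2 servings → $5.10.
sunflower seeds only: max(12/3, 5.1/2.2) = 4 servings → $2.40.
chickpeas only: max(12/8, 5.1/2.0) = 2.55 servings → $1.53.
peanut butter + sunflower seeds with both tight: 3.828 servings and 1.448 servings → $2.78.
peanut butter + chickpeas (both tight): parallel constraints — no distinct corner.
sunflower seeds + chickpeas with both tight: 1.448 servings and 0.9569 servings → $1.44.
The minimum over all feasible corners is $1.44.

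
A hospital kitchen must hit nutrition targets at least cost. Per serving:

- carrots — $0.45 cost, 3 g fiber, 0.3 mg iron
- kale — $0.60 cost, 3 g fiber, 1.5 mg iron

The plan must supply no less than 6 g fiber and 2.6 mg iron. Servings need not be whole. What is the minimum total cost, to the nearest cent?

carrots only: max(6/3, 2.6/0.3) = 8.667 servings → $3.90.
kale only: max(6/3, 2.6/1.5) = 2 servings → $1.20.
carrots + kale with both tight: 0.3333 servings and 1.667 servings → $1.15.
Cheapest feasible corner: $1.15.

$1.15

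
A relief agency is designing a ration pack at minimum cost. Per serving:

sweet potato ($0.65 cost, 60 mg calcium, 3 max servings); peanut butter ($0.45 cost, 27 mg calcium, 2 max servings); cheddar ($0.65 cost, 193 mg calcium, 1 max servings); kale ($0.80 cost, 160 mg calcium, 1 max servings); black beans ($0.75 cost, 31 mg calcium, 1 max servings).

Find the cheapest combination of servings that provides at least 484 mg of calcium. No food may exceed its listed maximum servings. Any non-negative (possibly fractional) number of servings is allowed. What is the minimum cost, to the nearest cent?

Cost per mg of calcium: cheddar $0.0034, kale $0.0050, sweet potato $0.0108, peanut butter $0.0167, black beans $0.0242.
Take 1 serving of cheddar: +193.0 mg calcium for $0.65 (total $0.65, still need 291.0 mg).
Take 1 serving of kale: +160.0 mg calcium for $0.80 (total $1.45, still need 131.0 mg).
Take 2.183 servings of sweet potato: +131.0 mg calcium for $1.42 (total $2.87, still need 0.0 mg).
Filling from the cheapest source first is optimal under one linear minimum: $2.87.

$2.87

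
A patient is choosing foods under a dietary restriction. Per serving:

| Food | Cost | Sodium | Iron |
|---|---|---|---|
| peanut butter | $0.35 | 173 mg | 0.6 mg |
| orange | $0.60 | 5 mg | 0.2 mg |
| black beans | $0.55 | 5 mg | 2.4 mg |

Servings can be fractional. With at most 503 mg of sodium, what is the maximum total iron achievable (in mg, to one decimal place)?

Iron per mg sodium: black beans 0.48, orange 0.04, peanut butter 0.003468.
With no serving limits, spend the whole sodium allowance on black beans: 503 mg / 5 mg × 2.4 mg = 241.4 mg.

241.4 mg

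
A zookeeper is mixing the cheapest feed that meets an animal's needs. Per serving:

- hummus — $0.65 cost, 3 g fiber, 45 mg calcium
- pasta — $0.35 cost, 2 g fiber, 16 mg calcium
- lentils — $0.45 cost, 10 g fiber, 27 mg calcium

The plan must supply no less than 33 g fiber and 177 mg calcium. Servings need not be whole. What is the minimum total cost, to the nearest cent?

For a min-cost LP with two ≥-constraints, a basic feasible solution has at most two positive variables.
hummus only: max(33/3, 177/45) = 11 servings → $7.15.
pasta only: max(33/2, 177/16) = 16.5 servings → $5.78.
lentils only: max(33/10, 177/27) = 6.556 servings → $2.95.
hummus + pasta with both targets exact would need a negative amount; discard.
hummus + lentils with both tight: 2.382 servings and 2.585 servings → $2.71.
pasta + lentils with both tight: 8.292 servings and 1.642 servings → $3.64.
The minimum over all feasible corners is $2.71.

$2.71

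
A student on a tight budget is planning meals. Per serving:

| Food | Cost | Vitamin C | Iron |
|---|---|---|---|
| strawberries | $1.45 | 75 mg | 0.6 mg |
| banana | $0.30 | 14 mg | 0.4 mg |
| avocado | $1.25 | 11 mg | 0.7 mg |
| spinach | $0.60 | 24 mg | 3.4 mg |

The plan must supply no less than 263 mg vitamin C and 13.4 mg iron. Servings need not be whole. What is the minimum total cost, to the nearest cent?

Check every corner: each single food scaled to meet both minima, and each pair solved so both constraints bind.
strawberries only: max(263/75, 13.4/0.6) = 22.33 servings → $32.38.
banana only: max(263/14, 13.4/0.4) = 33.5 servings → $10.05.
avocado only: max(263/11, 13.4/0.7) = 23.91 servings → $29.89.
spinach only: max(263/24, 13.4/3.4) = 10.96 servings → $6.58.
strawberries + banana: intersection lies outside the first quadrant.
strawberries + avocado with both tight: 0.7996 servings and 18.46 servings → $24.23.
strawberries + spinach with both tight: 2.38 servings and 3.521 servings → $5.56.
banana + avocado with both tight: 6.796 servings and 15.26 servings → $21.11.
banana + spinach with both tight: 15.07 servings and 2.168 servings → $5.82.
avocado + spinach with both targets exact would need a negative amount; discard.
The minimum over all feasible corners is $5.56.

$5.56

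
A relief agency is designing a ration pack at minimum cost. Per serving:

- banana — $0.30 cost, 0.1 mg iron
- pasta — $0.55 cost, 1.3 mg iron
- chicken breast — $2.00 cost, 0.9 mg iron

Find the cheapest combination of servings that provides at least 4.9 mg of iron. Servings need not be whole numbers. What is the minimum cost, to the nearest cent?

Cost per mg of iron: pasta $0.4231, chicken breast $2.2222, banana $3.0000.
With no serving limits, use only pasta: 4.9 mg / 1.3 mg = 3.769 servings × $0.55 = $2.07.

$2.07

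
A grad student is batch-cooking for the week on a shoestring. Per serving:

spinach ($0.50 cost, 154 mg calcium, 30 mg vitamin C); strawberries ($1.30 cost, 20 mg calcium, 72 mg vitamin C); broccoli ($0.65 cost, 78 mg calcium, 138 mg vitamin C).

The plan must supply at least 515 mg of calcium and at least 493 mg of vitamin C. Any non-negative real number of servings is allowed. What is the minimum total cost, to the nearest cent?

$2.94

A basic optimal solution has at most two foods positive. Try each food alone and each pair with both targets met exactly.
spinach only: max(515/154, 493/30) = 16.43 servings → $8.22.
strawberries only: max(515/20, 493/72) = 25.75 servings → $33.48.
broccoli only: max(515/78, 493/138) = 6.603 servings → $4.29.
spinach + strawberries with both tight: 2.595 servings and 5.766 servings → $8.79.
spinach + broccoli with both tight: 1.725 servings and 3.198 servings → $2.94.
strawberries + broccoli with both targets exact would need a negative amount; discard.
So the least-cost plan costs $2.94.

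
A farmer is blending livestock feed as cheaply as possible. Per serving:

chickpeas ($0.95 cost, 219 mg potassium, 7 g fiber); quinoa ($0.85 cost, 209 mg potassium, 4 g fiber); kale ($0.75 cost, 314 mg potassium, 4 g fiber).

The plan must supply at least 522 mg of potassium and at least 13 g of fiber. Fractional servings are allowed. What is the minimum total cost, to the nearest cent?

For a min-cost LP with two ≥-constraints, a basic feasible solution has at most two positive variables.
chickpeas only: max(522/219, 13/7) = 2.384 servings → $2.26.
quinoa only: max(522/209, 13/4) = 3.25 servings → $2.76.
kale only: max(522/314, 13/4) = 3.25 servings → $2.44.
chickpeas + quinoa with both tight: 1.072 servings and 1.375 servings → $2.19.
chickpeas + kale with both tight: 1.508 servings and 0.6104 servings → $1.89.
quinoa + kale: the both-tight solution has a negative serving — not a feasible corner.
So the least-cost plan costs $1.89.

$1.89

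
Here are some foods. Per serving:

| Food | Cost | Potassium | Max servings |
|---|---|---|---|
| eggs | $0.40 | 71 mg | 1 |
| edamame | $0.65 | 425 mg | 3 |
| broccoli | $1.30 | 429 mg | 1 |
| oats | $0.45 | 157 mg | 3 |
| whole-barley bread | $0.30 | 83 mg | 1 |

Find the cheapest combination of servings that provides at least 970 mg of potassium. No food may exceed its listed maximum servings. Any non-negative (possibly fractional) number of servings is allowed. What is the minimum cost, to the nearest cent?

Cost per mg of potassium: edamame $0.0015, oats $0.0029, broccoli $0.0030, whole-barley bread $0.0036, eggs $0.0056.
Take 2.282 servings of edamame: +970.0 mg potassium for $1.48 (total $1.48, still need 0.0 mg).
Filling from the cheapest source first is optimal under one linear minimum: $1.48.

$1.48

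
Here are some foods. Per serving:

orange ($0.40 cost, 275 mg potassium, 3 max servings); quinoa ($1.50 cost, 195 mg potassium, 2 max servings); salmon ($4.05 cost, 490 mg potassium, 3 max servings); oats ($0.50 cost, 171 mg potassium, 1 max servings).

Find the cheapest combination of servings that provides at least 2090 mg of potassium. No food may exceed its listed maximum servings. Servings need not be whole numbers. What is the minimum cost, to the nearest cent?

Cost per mg of potassium: orange $0.0015, oats $0.0029, quinoa $0.0077, salmon $0.0083.
Take 3 servings of orange: +825.0 mg potassium for $1.20 (total $1.20, still need 1265.0 mg).
Take 1 serving of oats: +171.0 mg potassium for $0.50 (total $1.70, still need 1094.0 mg).
Take 2 servings of quinoa: +390.0 mg potassium for $3.00 (total $4.70, still need 704.0 mg).
Take 1.437 servings of salmon: +704.0 mg potassium for $5.82 (total $10.52, still need 0.0 mg).
Filling from the cheapest source first is optimal under one linear minimum: $10.52.

$10.52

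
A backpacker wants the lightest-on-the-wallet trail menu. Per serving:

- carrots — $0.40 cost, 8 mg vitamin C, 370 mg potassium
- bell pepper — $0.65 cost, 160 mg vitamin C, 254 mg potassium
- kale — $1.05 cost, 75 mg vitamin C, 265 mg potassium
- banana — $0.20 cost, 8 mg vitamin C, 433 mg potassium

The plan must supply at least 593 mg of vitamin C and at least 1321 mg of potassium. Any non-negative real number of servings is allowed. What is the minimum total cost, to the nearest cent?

Minimising a linear cost over {vitamin C ≥ 593, potassium ≥ 1321, servings ≥ 0} — the optimum is at a vertex, using one or two foods.
carrots only: max(593/8, 1321/370) = 74.12 servings → $29.65.
bell pepper only: max(593/160, 1321/254) = 5.201 servings → $3.38.
kale only: max(593/75, 1321/265) = 7.907 servings → $8.30.
banana only: max(593/8, 1321/433) = 74.12 servings → $14.82.
carrots + bell pepper with both tight: 1.062 servings and 3.653 servings → $2.80.
carrots + kale: intersection lies outside the first quadrant.
carrots + banana with both targets exact would need a negative amount; discard.
bell pepper + kale with both tight: 2.487 servings and 2.601 servings → $4.35.
bell pepper + banana with both tight: 3.661 servings and 0.9032 servings → $2.56.
kale + banana with both targets exact would need a negative amount; discard.
Cheapest feasible corner: $2.56.

$2.56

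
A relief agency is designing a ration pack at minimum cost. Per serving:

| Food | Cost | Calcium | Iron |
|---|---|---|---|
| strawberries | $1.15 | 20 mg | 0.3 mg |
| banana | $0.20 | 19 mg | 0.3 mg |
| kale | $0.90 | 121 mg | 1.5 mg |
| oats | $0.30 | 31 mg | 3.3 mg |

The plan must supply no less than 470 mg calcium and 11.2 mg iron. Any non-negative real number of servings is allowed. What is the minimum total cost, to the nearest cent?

At the optimum either one food covers both requirements or two foods hit both targets exactly; no other combination can be cheaper.
strawberries only: max(470/20, 11.2/0.3) = 37.33 servings → $42.93.
banana only: max(470/19, 11.2/0.3) = 37.33 servings → $7.47.
kale only: max(470/121, 11.2/1.5) = 7.467 servings → $6.72.
oats only: max(470/31, 11.2/3.3) = 15.16 servings → $4.55.
strawberries + banana with both targets exact would need a negative amount; discard.
strawberries + kale: intersection lies outside the first quadrant.
strawberries + oats with both tight: 21.23 servings and 1.464 servings → $24.85.
banana + kale: the both-tight solution has a negative serving — not a feasible corner.
banana + oats with both tight: 22.54 servings and 1.345 servings → $4.91.
kale + oats with both tight: 3.412 servings and 1.843 servings → $3.62.
So the least-cost plan costs $3.62.

$3.62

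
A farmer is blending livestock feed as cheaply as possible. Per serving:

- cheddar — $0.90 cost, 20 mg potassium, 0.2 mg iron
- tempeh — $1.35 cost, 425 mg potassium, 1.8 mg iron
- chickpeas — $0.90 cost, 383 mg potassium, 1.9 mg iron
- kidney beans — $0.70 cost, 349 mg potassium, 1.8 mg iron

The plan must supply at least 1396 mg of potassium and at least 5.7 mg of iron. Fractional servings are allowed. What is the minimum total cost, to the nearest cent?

$2.80

Minimising a linear cost over {potassium ≥ 1396, iron ≥ 5.7, servings ≥ 0} — the optimum is at a vertex, using one or two foods.
cheddar only: max(1396/20, 5.7/0.2) = 69.8 servings → $62.82.
tempeh only: max(1396/425, 5.7/1.8) = 3.285 servings → $4.43.
chickpeas only: max(1396/383, 5.7/1.9) = 3.645 servings → $3.28.
kidney beans only: max(1396/349, 5.7/1.8) = 4 servings → $2.80.
cheddar + tempeh with both targets exact would need a negative amount; discard.
cheddar + chickpeas: intersection lies outside the first quadrant.
cheddar + kidney beans: the both-tight solution has a negative serving — not a feasible corner.
tempeh + chickpeas: the both-tight solution has a negative serving — not a feasible corner.
tempeh + kidney beans: the both-tight solution has a negative serving — not a feasible corner.
chickpeas + kidney beans: the both-tight solution has a negative serving — not a feasible corner.
The minimum over all feasible corners is $2.80.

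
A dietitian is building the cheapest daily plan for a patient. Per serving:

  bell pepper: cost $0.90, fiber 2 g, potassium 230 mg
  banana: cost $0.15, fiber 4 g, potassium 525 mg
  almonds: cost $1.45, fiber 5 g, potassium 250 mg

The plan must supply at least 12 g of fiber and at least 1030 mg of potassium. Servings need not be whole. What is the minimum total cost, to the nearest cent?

$0.45

Compare the cost at each extreme point of the feasible region.
bell pepper only: max(12/2, 1030/230) = 6 servings → $5.40.
banana only: max(12/4, 1030/525) = 3 servings → $0.45.
almonds only: max(12/5, 1030/250) = 4.12 servings → $5.97.
bell pepper + banana: the both-tight solution has a negative serving — not a feasible corner.
bell pepper + almonds with both tight: 3.308 servings and 1.077 servings → $4.54.
banana + almonds with both tight: 1.323 servings and 1.342 servings → $2.14.
The minimum over all feasible corners is $0.45.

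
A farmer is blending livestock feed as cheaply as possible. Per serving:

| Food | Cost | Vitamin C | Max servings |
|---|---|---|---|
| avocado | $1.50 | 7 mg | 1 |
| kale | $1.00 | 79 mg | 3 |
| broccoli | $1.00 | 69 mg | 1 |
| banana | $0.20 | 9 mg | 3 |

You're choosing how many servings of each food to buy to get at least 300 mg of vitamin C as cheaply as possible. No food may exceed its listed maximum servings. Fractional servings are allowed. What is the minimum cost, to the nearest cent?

Cost per mg of vitamin C: kale $0.0127, broccoli $0.0145, banana $0.0222, avocado $0.2143.
Take 3 servings of kale: +237.0 mg vitamin C for $3.00 (total $3.00, still need 63.0 mg).
Take 0.913 servings of broccoli: +63.0 mg vitamin C for $0.91 (total $3.91, still need 0.0 mg).
Filling from the cheapest source first is optimal under one linear minimum: $3.91.

$3.91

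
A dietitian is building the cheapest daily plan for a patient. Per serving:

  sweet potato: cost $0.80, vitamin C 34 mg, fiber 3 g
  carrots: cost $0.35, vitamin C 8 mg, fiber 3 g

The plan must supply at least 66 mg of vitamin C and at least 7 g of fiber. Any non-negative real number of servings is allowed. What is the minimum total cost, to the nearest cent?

$1.64

sweet potato only: max(66/34, 7/3) = 2.333 servings → $1.87.
carrots only: max(66/8, 7/3) = 8.25 servings → $2.89.
sweet potato + carrots with both tight: 1.821 servings and 0.5128 servings → $1.64.
So the least-cost plan costs $1.64.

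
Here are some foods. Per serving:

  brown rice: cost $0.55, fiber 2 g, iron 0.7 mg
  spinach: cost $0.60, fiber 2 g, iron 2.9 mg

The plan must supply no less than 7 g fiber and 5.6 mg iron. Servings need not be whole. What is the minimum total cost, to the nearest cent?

A basic optimal solution has at most two foods positive. Try each food alone and each pair with both targets met exactly.
brown rice only: max(7/2, 5.6/0.7) = 8 servings → $4.40.
spinach only: max(7/2, 5.6/2.9) = 3.5 servings → $2.10.
brown rice + spinach with both tight: 2.068 servings and 1.432 servings → $2.00.
So the least-cost plan costs $2.00.

$2.00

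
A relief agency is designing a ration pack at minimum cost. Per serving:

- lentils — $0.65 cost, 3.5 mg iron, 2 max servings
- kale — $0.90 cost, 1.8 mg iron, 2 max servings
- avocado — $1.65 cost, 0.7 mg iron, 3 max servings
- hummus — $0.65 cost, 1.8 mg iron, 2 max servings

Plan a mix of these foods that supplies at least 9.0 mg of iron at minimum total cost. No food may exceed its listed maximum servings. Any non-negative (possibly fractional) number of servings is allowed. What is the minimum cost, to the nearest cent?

$2.02

Cost per mg of iron: lentils $0.1857, hummus $0.3611, kale $0.5000, avocado $2.3571.
Take 2 servings of lentils: +7.0 mg iron for $1.30 (total $1.30, still need 2.0 mg).
Take 1.111 servings of hummus: +2.0 mg iron for $0.72 (total $2.02, still need 0.0 mg).
Filling from the cheapest source first is optimal under one linear minimum: $2.02.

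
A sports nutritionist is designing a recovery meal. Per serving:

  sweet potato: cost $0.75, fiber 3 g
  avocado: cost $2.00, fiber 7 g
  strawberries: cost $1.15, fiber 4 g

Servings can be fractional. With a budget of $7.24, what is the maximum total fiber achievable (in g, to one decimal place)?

29.0 g

Fiber per dollar: sweet potato 4, avocado 3.5, strawberries 3.478.
With no serving limits, spend the whole cost allowance on sweet potato: $7.24 / $0.75 × 3 g = 29.0 g.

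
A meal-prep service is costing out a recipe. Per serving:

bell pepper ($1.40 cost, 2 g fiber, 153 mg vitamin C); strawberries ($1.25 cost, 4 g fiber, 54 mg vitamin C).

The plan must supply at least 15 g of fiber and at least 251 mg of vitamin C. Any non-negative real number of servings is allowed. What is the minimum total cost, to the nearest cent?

bell pepper only: max(15/2, 251/153) = 7.5 servings → $10.50.
strawberries only: max(15/4, 251/54) = 4.648 servings → $5.81.
bell pepper + strawberries with both tight: 0.3849 servings and 3.558 servings → $4.99.
Cheapest feasible corner: $4.99.

$4.99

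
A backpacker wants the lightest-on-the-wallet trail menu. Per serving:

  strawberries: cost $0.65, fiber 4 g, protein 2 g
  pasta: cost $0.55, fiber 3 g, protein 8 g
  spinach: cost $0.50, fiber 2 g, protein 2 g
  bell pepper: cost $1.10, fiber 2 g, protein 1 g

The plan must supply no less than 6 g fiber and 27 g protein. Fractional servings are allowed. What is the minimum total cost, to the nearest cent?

$1.86

This is a tiny linear program; its minimum lies at a vertex of the feasible set. List the vertices and price them.
strawberries only: max(6/4, 27/2) = 13.5 servings → $8.78.
pasta only: max(6/3, 27/8) = 3.375 servings → $1.86.
spinach only: max(6/2, 27/2) = 13.5 servings → $6.75.
bell pepper only: max(6/2, 27/1) = 27 servings → $29.70.
strawberries + pasta: the both-tight solution has a negative serving — not a feasible corner.
strawberries + spinach: intersection lies outside the first quadrant.
strawberries + bell pepper (both tight): parallel constraints — no distinct corner.
pasta + spinach: intersection lies outside the first quadrant.
pasta + bell pepper with both targets exact would need a negative amount; discard.
spinach + bell pepper with both targets exact would need a negative amount; discard.
The minimum over all feasible corners is $1.86.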